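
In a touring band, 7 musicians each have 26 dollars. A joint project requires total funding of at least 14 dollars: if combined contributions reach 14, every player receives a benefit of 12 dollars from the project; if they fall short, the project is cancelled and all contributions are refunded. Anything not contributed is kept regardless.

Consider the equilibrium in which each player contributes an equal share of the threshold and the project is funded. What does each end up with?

36 dollars

Equal share of the threshold: 14/7 = 2.
At this profile no one gains by cutting their contribution: any cut drops the total below 14, the project is cancelled, contributions are refunded, and the deviator ends with 26, which is less than 26 − 2 + 12 = 36. Contributing more than 2 just wastes the excess. So contributing exactly 2 is a best response.
Each player's payoff: 26 − 2 + 12 = 36.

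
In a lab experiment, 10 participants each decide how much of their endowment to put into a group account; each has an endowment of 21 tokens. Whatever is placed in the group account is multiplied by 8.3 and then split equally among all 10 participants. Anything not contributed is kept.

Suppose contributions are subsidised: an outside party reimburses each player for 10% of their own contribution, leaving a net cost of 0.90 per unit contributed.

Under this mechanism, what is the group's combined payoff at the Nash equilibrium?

With the mechanism, a contributed unit returns (8.3/10) / 0.90 = 0.9222 per unit of net cost — still below 1 — so contributing 0 remains dominant for every player.
At the Nash equilibrium no one contributes; group total payoff = 10 × 21 = 210.

210.00 tokens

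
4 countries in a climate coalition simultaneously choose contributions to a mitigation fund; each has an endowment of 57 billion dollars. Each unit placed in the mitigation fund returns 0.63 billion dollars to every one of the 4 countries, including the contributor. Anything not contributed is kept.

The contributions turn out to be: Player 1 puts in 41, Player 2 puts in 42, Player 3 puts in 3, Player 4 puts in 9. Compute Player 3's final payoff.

113.85 billion dollars

Total contributed: 41 + 42 + 3 + 9 = 95.
Each receives 0.63 × 95 = 59.85 from the mitigation fund.
Player 3 keeps 57 − 3 = 54, so Player 3's payoff is 54 + 59.85 = 113.85.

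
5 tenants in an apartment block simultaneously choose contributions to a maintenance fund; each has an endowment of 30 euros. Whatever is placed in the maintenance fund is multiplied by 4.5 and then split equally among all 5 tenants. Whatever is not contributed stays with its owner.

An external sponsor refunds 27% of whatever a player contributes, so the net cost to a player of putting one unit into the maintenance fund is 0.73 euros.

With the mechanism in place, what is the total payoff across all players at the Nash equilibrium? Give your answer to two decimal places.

715.50 euros

The effective private return per unit is now (4.5/5) / 0.73 = 1.2329 > 1, so every player's dominant strategy flips to full contribution.
At the Nash equilibrium everyone contributes 30. Group total payoff = 5 × (30 × 0.27 + 4.5 × 30) = 715.50.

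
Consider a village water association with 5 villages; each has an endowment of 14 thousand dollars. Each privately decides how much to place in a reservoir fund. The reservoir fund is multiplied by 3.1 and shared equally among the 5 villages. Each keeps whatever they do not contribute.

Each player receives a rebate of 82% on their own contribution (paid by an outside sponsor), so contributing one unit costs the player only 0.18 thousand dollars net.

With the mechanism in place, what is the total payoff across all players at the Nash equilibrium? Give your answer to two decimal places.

274.40 thousand dollars

The effective private return per unit is now (3.1/5) / 0.18 = 3.4444 > 1, so every player's dominant strategy flips to full contribution.
So the Nash equilibrium is full contribution by all 5; the group earns 5 × (14 × 0.82 + 3.1 × 14) = 274.40.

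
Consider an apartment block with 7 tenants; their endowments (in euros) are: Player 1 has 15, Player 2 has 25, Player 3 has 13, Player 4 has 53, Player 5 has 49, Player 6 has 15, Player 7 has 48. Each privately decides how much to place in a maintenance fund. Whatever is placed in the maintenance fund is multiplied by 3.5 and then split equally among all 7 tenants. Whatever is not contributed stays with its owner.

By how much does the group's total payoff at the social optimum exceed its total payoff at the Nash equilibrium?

The private return per contributed unit is 3.5/7 = 0.5000 < 1 for every player regardless of endowment, so the Nash equilibrium is zero contribution and the group total is Σ E_j = 15 + 25 + 13 + 53 + 49 + 15 + 48 = 218.
Each contributed unit returns 3.500 to the group, so the social optimum is full contribution by everyone: group total = 3.500 × 218 = 763.00.
Efficiency loss = (3.500 − 1) × 218 = 545.00.

545.00 euros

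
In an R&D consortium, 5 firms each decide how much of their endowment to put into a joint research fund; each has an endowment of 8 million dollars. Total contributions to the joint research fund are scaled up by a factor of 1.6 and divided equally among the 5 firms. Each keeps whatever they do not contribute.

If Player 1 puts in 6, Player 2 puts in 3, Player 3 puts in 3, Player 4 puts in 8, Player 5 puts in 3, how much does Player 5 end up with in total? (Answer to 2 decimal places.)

Total contributed: 6 + 3 + 3 + 8 + 3 = 23.
Each receives 1.6 × 23 / 5 = 7.36 from the joint research fund.
Player 5 keeps 8 − 3 = 5, so Player 5's payoff is 5 + 7.36 = 12.36.

12.36 million dollars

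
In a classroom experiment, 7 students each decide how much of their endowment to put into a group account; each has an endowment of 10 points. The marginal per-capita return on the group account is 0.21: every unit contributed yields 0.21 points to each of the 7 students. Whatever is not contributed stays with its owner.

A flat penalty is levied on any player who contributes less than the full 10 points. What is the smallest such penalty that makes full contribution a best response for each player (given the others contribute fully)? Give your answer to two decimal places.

7.90 points

Given the others contribute fully, the best deviation is to contribute 0 (any partial contribution still incurs the fine and gives up units whose private return 0.21 is below 1).
Deviating from 10 to 0 saves 10 points but forfeits the deviator's share of the drop in the group account: 0.21 × 10 = 2.10.
So the deviation gain is 10 − 2.10 = 7.90, and the fine must be at least 7.90 points to wipe it out.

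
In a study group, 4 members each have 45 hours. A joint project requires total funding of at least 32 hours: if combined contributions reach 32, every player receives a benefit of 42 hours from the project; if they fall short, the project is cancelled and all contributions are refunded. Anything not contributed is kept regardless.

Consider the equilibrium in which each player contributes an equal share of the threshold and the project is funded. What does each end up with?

79 hours

Equal share of the threshold: 32/4 = 8.
At this profile no one gains by cutting their contribution: any cut drops the total below 32, the project is cancelled, contributions are refunded, and the deviator ends with 45, which is less than 45 − 8 + 42 = 79. Contributing more than 8 just wastes the excess. So contributing exactly 8 is a best response.
Each player's payoff: 45 − 8 + 42 = 79.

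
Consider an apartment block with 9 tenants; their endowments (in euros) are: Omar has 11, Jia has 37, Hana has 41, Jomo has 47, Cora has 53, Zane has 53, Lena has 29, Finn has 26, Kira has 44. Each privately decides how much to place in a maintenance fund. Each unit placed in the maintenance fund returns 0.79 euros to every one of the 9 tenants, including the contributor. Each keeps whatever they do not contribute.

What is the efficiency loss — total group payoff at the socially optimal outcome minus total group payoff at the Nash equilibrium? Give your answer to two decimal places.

2083.51 euros

The private return per contributed unit is 0.79 < 1 for everyone, so the Nash equilibrium is zero contribution and the group total is Σ E_j = 11 + 37 + 41 + 47 + 53 + 53 + 29 + 26 + 44 = 341.
Each contributed unit returns 7.110 to the group, so the social optimum is full contribution by everyone: group total = 7.110 × 341 = 2424.51.
Efficiency loss = (7.110 − 1) × 341 = 2083.51.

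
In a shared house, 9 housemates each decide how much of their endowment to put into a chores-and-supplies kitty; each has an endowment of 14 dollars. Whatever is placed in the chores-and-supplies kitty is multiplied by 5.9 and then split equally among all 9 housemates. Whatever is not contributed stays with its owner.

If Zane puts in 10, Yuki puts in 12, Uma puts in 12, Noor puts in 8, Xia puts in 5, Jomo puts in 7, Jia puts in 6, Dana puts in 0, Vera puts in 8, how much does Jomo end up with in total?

51.58 dollars

Total contributed: 10 + 12 + 12 + 8 + 5 + 7 + 6 + 0 + 8 = 68.
Each receives 5.9 × 68 / 9 = 44.58 from the chores-and-supplies kitty.
Jomo keeps 14 − 7 = 7, so Jomo's payoff is 7 + 44.58 = 51.58.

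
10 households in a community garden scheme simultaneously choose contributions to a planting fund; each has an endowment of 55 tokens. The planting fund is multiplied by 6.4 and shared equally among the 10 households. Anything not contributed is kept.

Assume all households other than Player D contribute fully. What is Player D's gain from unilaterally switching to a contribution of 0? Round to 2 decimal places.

Switching from a contribution of 55 to 0 lets Player D keep an extra 55 tokens, but lowers the planting fund by 55, which costs Player D their own share of that drop: 6.4/10 × 55 = 35.20.
Net gain = 55 − 35.20 = 19.80. The private return per contributed unit (0.6400) is below 1, so free-riding is indeed the best response regardless of what the others do.

19.80 tokens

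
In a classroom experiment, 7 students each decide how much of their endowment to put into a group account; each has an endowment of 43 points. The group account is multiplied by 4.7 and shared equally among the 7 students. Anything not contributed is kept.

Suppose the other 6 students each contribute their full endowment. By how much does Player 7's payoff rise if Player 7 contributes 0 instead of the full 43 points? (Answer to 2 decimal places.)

14.13 points

Switching from a contribution of 43 to 0 lets Player 7 keep an extra 43 points, but lowers the group account by 43, which costs Player 7 their own share of that drop: 4.7/7 × 43 = 28.87.
Net gain = 43 − 28.87 = 14.13. The private return per contributed unit (0.6714) is below 1, so free-riding is indeed the best response regardless of what the others do.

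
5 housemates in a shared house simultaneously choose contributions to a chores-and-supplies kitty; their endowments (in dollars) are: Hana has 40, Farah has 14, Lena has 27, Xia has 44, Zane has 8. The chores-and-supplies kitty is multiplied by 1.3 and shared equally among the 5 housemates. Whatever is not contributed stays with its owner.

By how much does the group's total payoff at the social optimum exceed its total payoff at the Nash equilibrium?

The private return per contributed unit is 1.3/5 = 0.2600 < 1 for every player regardless of endowment, so the Nash equilibrium is zero contribution and the group total is Σ E_j = 40 + 14 + 27 + 44 + 8 = 133.
Each contributed unit returns 1.300 to the group, so the social optimum is full contribution by everyone: group total = 1.300 × 133 = 172.90.
Efficiency loss = (1.300 − 1) × 133 = 39.90.

39.90 dollars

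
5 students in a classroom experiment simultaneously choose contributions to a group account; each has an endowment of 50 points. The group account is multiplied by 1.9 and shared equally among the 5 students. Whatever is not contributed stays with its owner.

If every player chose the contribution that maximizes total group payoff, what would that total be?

Each contributed unit returns 1.900 to the group as a whole (0.3800 to each of 5 players), which exceeds 1, so the social optimum is full contribution: group total = 1.900 × 250 = 475.00.

475.00 points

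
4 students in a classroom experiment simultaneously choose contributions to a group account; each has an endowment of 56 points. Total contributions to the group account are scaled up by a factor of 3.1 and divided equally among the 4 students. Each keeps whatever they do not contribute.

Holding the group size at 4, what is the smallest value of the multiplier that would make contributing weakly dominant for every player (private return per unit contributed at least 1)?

4

A contributed unit returns (multiplier)/4 to its contributor.
This reaches 1 exactly when the multiplier is 4.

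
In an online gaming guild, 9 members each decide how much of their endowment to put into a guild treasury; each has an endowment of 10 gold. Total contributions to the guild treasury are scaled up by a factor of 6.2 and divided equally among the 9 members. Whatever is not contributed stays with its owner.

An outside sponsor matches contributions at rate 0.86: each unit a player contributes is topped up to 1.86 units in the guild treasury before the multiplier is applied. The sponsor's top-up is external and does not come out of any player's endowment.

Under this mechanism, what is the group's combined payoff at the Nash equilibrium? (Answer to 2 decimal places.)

1037.88 gold

The effective private return per unit is now 6.2 × 1.86 / 9 = 1.2813 > 1, so every player's dominant strategy flips to full contribution.
At the Nash equilibrium everyone contributes 10. Group total payoff = 6.2 × 1.86 × 90 = 1037.88.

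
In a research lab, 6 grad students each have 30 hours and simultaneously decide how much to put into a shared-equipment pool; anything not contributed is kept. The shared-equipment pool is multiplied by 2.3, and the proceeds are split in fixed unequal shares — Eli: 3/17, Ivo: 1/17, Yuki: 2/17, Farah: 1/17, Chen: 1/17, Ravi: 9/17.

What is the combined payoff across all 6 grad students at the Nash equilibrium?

219.00 hours

Each unit j contributes comes back to j as 2.3 × (j's share), so j prefers to contribute only if that share exceeds 1/2.3 = 0.4348; otherwise keeping the unit dominates.
The only share above 0.4348 is Ravi's 9/17, contributing 30; the remaining 5 contribute 0. Total contributed: 30.
The shared-equipment pool pays out 2.3 × 30 = 69.00 in total (split across the unequal shares, but the aggregate is all that matters for the group sum).
The 5 free-riders keep 30 each, adding 150. Group total = 150 + 69.00 = 219.00.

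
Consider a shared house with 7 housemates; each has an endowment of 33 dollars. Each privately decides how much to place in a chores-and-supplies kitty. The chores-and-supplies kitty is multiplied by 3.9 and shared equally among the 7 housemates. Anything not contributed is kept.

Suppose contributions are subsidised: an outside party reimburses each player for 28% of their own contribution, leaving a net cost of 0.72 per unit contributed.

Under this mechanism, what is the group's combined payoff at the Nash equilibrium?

The effective private return is (3.9/7) / 0.72 = 0.7738, which is still under 1, so the mechanism doesn't change anyone's dominant strategy: zero contribution.
Everyone keeps their endowment and the group total is 7 × 33 = 231.

231.00 dollars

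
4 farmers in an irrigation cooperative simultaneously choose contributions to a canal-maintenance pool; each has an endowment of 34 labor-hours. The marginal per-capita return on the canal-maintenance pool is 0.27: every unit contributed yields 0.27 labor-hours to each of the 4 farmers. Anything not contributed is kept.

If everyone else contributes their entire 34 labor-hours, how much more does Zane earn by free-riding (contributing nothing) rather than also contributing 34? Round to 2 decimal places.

Switching from a contribution of 34 to 0 lets Zane keep an extra 34 labor-hours, but lowers the canal-maintenance pool by 34, which costs Zane their own share of that drop: 0.27 × 34 = 9.18.
Net gain = 34 − 9.18 = 24.82. The private return per contributed unit (0.27) is below 1, so free-riding is indeed the best response regardless of what the others do.

24.82 labor-hours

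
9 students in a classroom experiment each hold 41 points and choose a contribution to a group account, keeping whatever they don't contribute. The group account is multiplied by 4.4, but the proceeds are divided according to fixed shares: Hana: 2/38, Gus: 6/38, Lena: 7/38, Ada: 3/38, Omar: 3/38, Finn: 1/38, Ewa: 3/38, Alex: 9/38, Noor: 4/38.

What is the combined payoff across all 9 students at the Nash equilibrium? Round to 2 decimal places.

508.40 points

Each unit j contributes comes back to j as 4.4 × (j's share), so j prefers to contribute only if that share exceeds 1/4.4 = 0.2273; otherwise keeping the unit dominates.
The only share above 0.2273 is Alex's 9/38, contributing 41; the remaining 8 contribute 0. Total contributed: 41.
The group account pays out 4.4 × 41 = 180.40 in total (split across the unequal shares, but the aggregate is all that matters for the group sum).
The 8 free-riders keep 41 each, adding 328. Group total = 328 + 180.40 = 508.40.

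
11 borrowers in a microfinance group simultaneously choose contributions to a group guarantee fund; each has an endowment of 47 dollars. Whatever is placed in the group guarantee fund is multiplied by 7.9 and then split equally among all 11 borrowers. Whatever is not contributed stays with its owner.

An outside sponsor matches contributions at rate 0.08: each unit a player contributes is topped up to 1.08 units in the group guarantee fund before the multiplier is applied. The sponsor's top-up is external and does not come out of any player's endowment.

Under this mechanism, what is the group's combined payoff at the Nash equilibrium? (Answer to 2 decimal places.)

With the mechanism, a contributed unit returns 7.9 × 1.08 / 11 = 0.7756 per unit of net cost — still below 1 — so contributing 0 remains dominant for every player.
At the Nash equilibrium no one contributes; group total payoff = 11 × 47 = 517.

517.00 dollars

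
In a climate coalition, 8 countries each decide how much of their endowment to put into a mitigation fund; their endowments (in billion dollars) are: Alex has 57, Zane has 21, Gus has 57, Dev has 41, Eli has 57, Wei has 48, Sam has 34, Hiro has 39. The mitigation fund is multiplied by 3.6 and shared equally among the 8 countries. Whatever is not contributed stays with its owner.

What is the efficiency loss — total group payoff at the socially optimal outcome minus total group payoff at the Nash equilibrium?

The private return per contributed unit is 3.6/8 = 0.4500 < 1 for every player regardless of endowment, so the Nash equilibrium is zero contribution and the group total is Σ E_j = 57 + 21 + 57 + 41 + 57 + 48 + 34 + 39 = 354.
Each contributed unit returns 3.600 to the group, so the social optimum is full contribution by everyone: group total = 3.600 × 354 = 1274.40.
Efficiency loss = (3.600 − 1) × 354 = 920.40.

920.40 billion dollars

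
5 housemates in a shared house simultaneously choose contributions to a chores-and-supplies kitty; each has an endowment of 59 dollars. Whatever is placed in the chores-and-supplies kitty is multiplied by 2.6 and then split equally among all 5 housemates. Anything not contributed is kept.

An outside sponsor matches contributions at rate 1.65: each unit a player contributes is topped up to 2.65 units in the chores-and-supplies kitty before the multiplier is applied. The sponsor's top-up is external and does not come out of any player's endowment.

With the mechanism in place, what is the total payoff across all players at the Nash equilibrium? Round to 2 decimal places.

The effective private return per unit is now 2.6 × 2.65 / 5 = 1.3780 > 1, so every player's dominant strategy flips to full contribution.
So the Nash equilibrium is full contribution by all 5; the group earns 2.6 × 2.65 × 295 = 2032.55.

2032.55 dollars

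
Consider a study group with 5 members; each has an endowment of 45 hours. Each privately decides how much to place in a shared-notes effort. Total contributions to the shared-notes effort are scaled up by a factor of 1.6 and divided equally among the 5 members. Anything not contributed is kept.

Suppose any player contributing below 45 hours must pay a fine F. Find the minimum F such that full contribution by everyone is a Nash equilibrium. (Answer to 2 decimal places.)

30.60 hours

Given the others contribute fully, the best deviation is to contribute 0 (any partial contribution still incurs the fine and gives up units whose private return 0.3200 is below 1).
Deviating from 45 to 0 saves 45 hours but forfeits the deviator's share of the drop in the shared-notes effort: 1.6/5 × 45 = 14.40.
So the deviation gain is 45 − 14.40 = 30.60, and the fine must be at least 30.60 hours to wipe it out.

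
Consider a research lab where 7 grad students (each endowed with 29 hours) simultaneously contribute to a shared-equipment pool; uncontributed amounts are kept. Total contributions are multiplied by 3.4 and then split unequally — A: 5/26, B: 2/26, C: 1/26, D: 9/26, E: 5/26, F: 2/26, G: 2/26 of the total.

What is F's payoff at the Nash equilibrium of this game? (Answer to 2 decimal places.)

For player j, contributing a unit is worthwhile iff 3.4 × (j's share) ≥ 1, i.e. iff j's share is at least 0.2941.
Only D (9/26) clears that bar, contributing 29; the remaining 6 contribute 0. Total contributed: 29.
F keeps 29 and receives 3.4 × 29 × 2/26 = 7.58 from the shared-equipment pool, for a payoff of 36.58.

36.58 hours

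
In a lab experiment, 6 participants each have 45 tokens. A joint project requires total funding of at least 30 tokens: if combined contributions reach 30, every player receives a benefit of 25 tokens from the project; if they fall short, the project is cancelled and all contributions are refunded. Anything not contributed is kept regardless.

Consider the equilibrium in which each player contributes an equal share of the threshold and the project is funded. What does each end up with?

Equal share of the threshold: 30/6 = 5.
At this profile no one gains by cutting their contribution: any cut drops the total below 30, the project is cancelled, contributions are refunded, and the deviator ends with 45, which is less than 45 − 5 + 25 = 65. Contributing more than 5 just wastes the excess. So contributing exactly 5 is a best response.
Each player's payoff: 45 − 5 + 25 = 65.

65 tokens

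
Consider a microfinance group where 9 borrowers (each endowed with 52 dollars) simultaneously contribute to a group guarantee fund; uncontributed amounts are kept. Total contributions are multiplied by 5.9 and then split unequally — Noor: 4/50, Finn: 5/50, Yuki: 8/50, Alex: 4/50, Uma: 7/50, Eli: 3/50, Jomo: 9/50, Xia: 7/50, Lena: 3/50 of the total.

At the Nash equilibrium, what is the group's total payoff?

722.80 dollars

Player j's private return per contributed unit is 5.9 × (j's share). Contributing is weakly dominant for j when that share is at least 1/5.9 = 0.1695, and contributing 0 is dominant otherwise.
Jomo alone (share 9/50) is above the threshold, contributing 52; the remaining 8 contribute 0. Total contributed: 52.
The group guarantee fund pays out 5.9 × 52 = 306.80 in total (split across the unequal shares, but the aggregate is all that matters for the group sum).
The 8 free-riders keep 52 each, adding 416. Group total = 416 + 306.80 = 722.80.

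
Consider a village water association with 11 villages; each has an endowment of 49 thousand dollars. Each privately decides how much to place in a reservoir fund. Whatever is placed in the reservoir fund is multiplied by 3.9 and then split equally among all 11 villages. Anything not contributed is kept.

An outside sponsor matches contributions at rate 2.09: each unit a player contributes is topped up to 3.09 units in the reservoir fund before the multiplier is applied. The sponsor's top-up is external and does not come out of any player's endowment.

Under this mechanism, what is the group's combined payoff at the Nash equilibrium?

6495.49 thousand dollars

With the mechanism, a contributed unit returns 3.9 × 3.09 / 11 = 1.0955 per unit of net cost to the contributor — now above 1 — so contributing fully is weakly dominant for every player.
At the Nash equilibrium everyone contributes 49. Group total payoff = 3.9 × 3.09 × 539 = 6495.49.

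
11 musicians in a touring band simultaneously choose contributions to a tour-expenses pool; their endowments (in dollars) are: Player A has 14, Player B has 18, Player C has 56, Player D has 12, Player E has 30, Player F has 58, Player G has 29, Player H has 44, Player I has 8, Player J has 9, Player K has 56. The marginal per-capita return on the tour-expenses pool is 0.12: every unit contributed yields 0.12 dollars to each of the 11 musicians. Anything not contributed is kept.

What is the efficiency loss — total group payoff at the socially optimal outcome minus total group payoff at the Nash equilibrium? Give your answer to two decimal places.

The private return per contributed unit is 0.12 < 1 for everyone, so the Nash equilibrium is zero contribution and the group total is Σ E_j = 14 + 18 + 56 + 12 + 30 + 58 + 29 + 44 + 8 + 9 + 56 = 334.
Each contributed unit returns 1.320 to the group, so the social optimum is full contribution by everyone: group total = 1.320 × 334 = 440.88.
Efficiency loss = (1.320 − 1) × 334 = 106.88.

106.88 dollars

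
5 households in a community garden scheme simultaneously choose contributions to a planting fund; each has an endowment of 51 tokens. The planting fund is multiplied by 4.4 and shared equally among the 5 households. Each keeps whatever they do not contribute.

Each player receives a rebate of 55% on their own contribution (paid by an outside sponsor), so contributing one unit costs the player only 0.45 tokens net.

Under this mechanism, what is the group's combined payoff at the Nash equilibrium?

The effective private return per unit is now (4.4/5) / 0.45 = 1.9556 > 1, so every player's dominant strategy flips to full contribution.
At the Nash equilibrium everyone contributes 51. Group total payoff = 5 × (51 × 0.55 + 4.4 × 51) = 1262.25.

1262.25 tokens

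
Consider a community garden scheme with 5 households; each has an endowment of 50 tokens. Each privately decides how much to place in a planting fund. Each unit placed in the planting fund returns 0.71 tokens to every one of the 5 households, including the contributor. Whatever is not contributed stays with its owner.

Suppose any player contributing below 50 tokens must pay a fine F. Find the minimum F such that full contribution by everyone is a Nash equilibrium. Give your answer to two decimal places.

Given the others contribute fully, the best deviation is to contribute 0 (any partial contribution still incurs the fine and gives up units whose private return 0.71 is below 1).
Deviating from 50 to 0 saves 50 tokens but forfeits the deviator's share of the drop in the planting fund: 0.71 × 50 = 35.50.
So the deviation gain is 50 − 35.50 = 14.50, and the fine must be at least 14.50 tokens to wipe it out.

14.50 tokens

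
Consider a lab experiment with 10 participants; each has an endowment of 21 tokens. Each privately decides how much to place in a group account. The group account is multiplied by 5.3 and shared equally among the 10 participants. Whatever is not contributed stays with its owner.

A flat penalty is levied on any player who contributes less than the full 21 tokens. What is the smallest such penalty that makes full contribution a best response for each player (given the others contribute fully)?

9.87 tokens

Given the others contribute fully, the best deviation is to contribute 0 (any partial contribution still incurs the fine and gives up units whose private return 0.5300 is below 1).
Deviating from 21 to 0 saves 21 tokens but forfeits the deviator's share of the drop in the group account: 5.3/10 × 21 = 11.13.
So the deviation gain is 21 − 11.13 = 9.87, and the fine must be at least 9.87 tokens to wipe it out.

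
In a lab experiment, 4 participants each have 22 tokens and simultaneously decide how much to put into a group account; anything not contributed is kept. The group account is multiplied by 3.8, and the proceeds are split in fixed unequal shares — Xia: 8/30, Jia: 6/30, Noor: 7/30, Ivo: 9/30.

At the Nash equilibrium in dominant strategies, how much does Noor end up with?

A player with share s gets back 3.8·s per unit contributed, so full contribution is dominant for anyone with s > 1/3.8 = 0.2632 and zero contribution is dominant for anyone below.
Xia and Ivo are above the threshold, contributing 22 each; the remaining 2 contribute 0. Total contributed: 44.
Noor keeps 22 and receives 3.8 × 44 × 7/30 = 39.01 from the group account, for a payoff of 61.01.

61.01 tokens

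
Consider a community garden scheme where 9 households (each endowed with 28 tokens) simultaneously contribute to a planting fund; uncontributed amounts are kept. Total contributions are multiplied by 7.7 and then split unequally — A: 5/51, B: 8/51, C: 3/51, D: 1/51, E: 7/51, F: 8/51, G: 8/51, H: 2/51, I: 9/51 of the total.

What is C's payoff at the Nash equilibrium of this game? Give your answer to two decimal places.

Player j's private return per contributed unit is 7.7 × (j's share). Contributing is weakly dominant for j when that share is at least 1/7.7 = 0.1299, and contributing 0 is dominant otherwise.
B, E, F, G and I are above the threshold, contributing 28 each; the remaining 4 contribute 0. Total contributed: 140.
C keeps 28 and receives 7.7 × 140 × 3/51 = 63.41 from the planting fund, for a payoff of 91.41.

91.41 tokens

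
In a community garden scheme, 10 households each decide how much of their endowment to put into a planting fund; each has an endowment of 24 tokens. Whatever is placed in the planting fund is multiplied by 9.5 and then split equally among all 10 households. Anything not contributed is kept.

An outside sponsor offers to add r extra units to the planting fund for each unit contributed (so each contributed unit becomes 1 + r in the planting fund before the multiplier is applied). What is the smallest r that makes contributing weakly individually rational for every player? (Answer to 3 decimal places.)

With matching at rate r, one contributed unit becomes (1 + r) in the planting fund and returns 9.5 × (1 + r) / 10 to the contributor.
Setting this equal to 1: 1 + r = 10/9.5 = 1.0526.
So the minimum matching rate is r = 1.0526 − 1 = 0.053.

0.053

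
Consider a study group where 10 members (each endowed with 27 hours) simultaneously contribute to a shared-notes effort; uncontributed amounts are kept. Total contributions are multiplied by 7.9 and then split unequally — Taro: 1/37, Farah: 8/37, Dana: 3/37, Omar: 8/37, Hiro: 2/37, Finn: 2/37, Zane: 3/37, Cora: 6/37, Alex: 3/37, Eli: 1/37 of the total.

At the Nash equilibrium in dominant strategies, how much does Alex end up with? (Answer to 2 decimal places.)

78.88 hours

Each unit j contributes comes back to j as 7.9 × (j's share), so j prefers to contribute only if that share exceeds 1/7.9 = 0.1266; otherwise keeping the unit dominates.
Farah, Omar and Cora clear that bar, contributing 27 each; the remaining 7 contribute 0. Total contributed: 81.
Alex keeps 27 and receives 7.9 × 81 × 3/37 = 51.88 from the shared-notes effort, for a payoff of 78.88.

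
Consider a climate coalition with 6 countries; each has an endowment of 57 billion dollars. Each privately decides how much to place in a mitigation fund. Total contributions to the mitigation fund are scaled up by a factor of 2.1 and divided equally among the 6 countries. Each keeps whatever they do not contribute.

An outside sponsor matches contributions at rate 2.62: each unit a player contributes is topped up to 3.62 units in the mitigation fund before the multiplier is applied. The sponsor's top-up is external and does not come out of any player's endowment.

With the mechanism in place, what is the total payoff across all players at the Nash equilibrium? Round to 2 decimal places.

With the mechanism, a contributed unit returns 2.1 × 3.62 / 6 = 1.2670 per unit of net cost to the contributor — now above 1 — so contributing fully is weakly dominant for every player.
So the Nash equilibrium is full contribution by all 6; the group earns 2.1 × 3.62 × 342 = 2599.88.

2599.88 billion dollars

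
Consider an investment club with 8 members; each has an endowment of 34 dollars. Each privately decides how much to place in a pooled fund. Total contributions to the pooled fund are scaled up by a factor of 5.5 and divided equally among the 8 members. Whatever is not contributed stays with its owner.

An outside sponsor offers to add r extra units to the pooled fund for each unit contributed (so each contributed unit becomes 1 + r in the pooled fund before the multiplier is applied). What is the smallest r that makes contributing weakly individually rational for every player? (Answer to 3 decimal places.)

With matching at rate r, one contributed unit becomes (1 + r) in the pooled fund and returns 5.5 × (1 + r) / 8 to the contributor.
Setting this equal to 1: 1 + r = 8/5.5 = 1.4545.
So the minimum matching rate is r = 1.4545 − 1 = 0.455.

0.455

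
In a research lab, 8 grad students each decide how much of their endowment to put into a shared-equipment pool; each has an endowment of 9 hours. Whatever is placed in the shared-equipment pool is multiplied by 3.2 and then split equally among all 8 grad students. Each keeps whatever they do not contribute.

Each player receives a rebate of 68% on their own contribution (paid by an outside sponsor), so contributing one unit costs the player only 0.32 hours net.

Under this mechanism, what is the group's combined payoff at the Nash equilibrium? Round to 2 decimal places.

Under the mechanism each unit contributed yields (3.2/8) / 0.32 = 1.2500 back to its contributor per unit of net cost, which exceeds 1, making full contribution the dominant choice for everyone.
At the Nash equilibrium everyone contributes 9. Group total payoff = 8 × (9 × 0.68 + 3.2 × 9) = 279.36.

279.36 hours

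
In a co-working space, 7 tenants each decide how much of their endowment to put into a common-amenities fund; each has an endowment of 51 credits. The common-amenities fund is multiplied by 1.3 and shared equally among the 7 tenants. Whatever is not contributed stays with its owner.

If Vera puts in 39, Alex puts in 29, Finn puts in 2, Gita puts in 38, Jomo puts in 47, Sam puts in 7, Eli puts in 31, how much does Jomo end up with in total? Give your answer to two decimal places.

39.84 credits

Total contributed: 39 + 29 + 2 + 38 + 47 + 7 + 31 = 193.
Each receives 1.3 × 193 / 7 = 35.84 from the common-amenities fund.
Jomo keeps 51 − 47 = 4, so Jomo's payoff is 4 + 35.84 = 39.84.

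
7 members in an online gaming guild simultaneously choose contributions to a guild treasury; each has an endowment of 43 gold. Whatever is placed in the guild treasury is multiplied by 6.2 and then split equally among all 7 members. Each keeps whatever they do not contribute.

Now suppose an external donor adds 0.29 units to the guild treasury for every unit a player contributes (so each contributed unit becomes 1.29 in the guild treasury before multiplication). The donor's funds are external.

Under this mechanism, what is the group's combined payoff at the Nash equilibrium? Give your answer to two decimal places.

2407.40 gold

With the mechanism, a contributed unit returns 6.2 × 1.29 / 7 = 1.1426 per unit of net cost to the contributor — now above 1 — so contributing fully is weakly dominant for every player.
So the Nash equilibrium is full contribution by all 7; the group earns 6.2 × 1.29 × 301 = 2407.40.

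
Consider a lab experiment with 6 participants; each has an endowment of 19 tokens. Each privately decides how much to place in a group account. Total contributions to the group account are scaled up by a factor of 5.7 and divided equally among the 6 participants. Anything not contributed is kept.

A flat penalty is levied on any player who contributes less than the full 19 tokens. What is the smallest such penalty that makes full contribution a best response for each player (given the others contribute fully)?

Given the others contribute fully, the best deviation is to contribute 0 (any partial contribution still incurs the fine and gives up units whose private return 0.9500 is below 1).
Deviating from 19 to 0 saves 19 tokens but forfeits the deviator's share of the drop in the group account: 5.7/6 × 19 = 18.05.
So the deviation gain is 19 − 18.05 = 0.95, and the fine must be at least 0.95 tokens to wipe it out.

0.95 tokens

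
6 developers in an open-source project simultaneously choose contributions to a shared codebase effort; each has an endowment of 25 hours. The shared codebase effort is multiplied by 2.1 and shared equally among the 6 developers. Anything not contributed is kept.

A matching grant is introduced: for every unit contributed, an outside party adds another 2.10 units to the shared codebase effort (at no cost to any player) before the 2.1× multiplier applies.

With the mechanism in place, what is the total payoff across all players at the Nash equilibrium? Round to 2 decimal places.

976.50 hours

The effective private return per unit is now 2.1 × 3.10 / 6 = 1.0850 > 1, so every player's dominant strategy flips to full contribution.
So the Nash equilibrium is full contribution by all 6; the group earns 2.1 × 3.10 × 150 = 976.50.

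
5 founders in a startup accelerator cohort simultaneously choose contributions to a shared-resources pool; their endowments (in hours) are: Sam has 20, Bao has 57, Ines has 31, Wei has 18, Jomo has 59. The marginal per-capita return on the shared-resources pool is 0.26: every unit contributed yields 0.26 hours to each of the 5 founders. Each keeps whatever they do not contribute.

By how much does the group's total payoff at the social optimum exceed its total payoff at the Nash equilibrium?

55.50 hours

The private return per contributed unit is 0.26 < 1 for everyone, so the Nash equilibrium is zero contribution and the group total is Σ E_j = 20 + 57 + 31 + 18 + 59 = 185.
Each contributed unit returns 1.300 to the group, so the social optimum is full contribution by everyone: group total = 1.300 × 185 = 240.50.
Efficiency loss = (1.300 − 1) × 185 = 55.50.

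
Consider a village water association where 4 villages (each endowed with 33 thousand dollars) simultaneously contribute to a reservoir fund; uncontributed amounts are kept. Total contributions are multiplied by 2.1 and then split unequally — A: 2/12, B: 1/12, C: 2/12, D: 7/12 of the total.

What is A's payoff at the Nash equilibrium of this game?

44.55 thousand dollars

A player with share s gets back 2.1·s per unit contributed, so full contribution is dominant for anyone with s > 1/2.1 = 0.4762 and zero contribution is dominant for anyone below.
Only D (7/12) clears that bar, contributing 33; the remaining 3 contribute 0. Total contributed: 33.
A keeps 33 and receives 2.1 × 33 × 2/12 = 11.55 from the reservoir fund, for a payoff of 44.55.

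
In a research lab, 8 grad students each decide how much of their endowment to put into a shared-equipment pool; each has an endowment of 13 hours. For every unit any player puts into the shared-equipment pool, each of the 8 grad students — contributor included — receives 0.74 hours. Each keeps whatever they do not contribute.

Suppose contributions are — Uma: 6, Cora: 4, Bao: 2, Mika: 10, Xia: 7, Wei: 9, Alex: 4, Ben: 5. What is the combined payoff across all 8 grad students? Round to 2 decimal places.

Total contributed: 6 + 4 + 2 + 10 + 7 + 9 + 4 + 5 = 47; total kept: 8 × 13 − 47 = 57.
The shared-equipment pool pays out 0.74 × 8 × 47 = 278.24 in aggregate.
Group total = 57 + 278.24 = 335.24.

335.24 hours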